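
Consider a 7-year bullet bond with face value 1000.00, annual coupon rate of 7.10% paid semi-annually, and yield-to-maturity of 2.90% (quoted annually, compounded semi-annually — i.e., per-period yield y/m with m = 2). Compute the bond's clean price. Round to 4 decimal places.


Coupon per period c = face * coupon_rate / m = 35.500000
Periods per year m = 2; per-period yield y/m = 0.014500
Number of cashflows N = 14
Cashflows (t years, CF_t, discount factor 1/(1+y/m)^(m*t), PV):
  t = 0.5000: CF_t = 35.500000, DF = 0.985707, PV = 34.992607
  t = 1.0000: CF_t = 35.500000, DF = 0.971619, PV = 34.492466
  t = 1.5000: CF_t = 35.500000, DF = 0.957732, PV = 33.999474
  t = 2.0000: CF_t = 35.500000, DF = 0.944043, PV = 33.513528
  t = 2.5000: CF_t = 35.500000, DF = 0.930550, PV = 33.034527
  t = 3.0000: CF_t = 35.500000, DF = 0.917250, PV = 32.562373
  t = 3.5000: CF_t = 35.500000, DF = 0.904140, PV = 32.096967
  t = 4.0000: CF_t = 35.500000, DF = 0.891217, PV = 31.638213
  t = 4.5000: CF_t = 35.500000, DF = 0.878479, PV = 31.186016
  t = 5.0000: CF_t = 35.500000, DF = 0.865923, PV = 30.740281
  t = 5.5000: CF_t = 35.500000, DF = 0.853547, PV = 30.300918
  t = 6.0000: CF_t = 35.500000, DF = 0.841347, PV = 29.867835
  t = 6.5000: CF_t = 35.500000, DF = 0.829322, PV = 29.440941
  t = 7.0000: CF_t = 1035.500000, DF = 0.817469, PV = 846.489127
Price P = sum_t PV_t = 1264.355273

Answer: Price = 1264.3553


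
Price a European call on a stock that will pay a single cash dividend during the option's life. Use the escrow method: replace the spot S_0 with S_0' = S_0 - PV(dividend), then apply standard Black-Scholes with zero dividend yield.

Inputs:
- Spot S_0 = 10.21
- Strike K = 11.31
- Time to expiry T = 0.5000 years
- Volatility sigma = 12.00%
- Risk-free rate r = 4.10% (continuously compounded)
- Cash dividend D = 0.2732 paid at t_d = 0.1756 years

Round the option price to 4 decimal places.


PV(D) = D * exp(-r * t_d) = 0.2732 * 0.99282626 = 0.27124013
S_0' = S_0 - PV(D) = 10.2100 - 0.27124013 = 9.93875987
d1 = (ln(S_0'/K) + (r + sigma^2/2)*T) / (sigma*sqrt(T)) = -1.23914617
d2 = d1 - sigma*sqrt(T) = -1.32399898
exp(-rT) = 0.97970870
N(d1) = 0.10764569; N(d2) = 0.09275169
C = S_0' * N(d1) - K * exp(-rT) * N(d2) = 9.93875987 * 0.10764569 - 11.3100 * 0.97970870 * 0.09275169 = 0.0421

Answer: Price = 0.0421


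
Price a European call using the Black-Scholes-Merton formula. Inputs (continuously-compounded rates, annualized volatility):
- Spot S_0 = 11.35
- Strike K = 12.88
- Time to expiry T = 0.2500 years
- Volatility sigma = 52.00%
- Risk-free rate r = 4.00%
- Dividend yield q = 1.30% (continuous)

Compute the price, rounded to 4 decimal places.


Answer: Price = 0.6539

Derivation:
d1 = (ln(S/K) + (r - q + 0.5*sigma^2) * T) / (sigma * sqrt(T)) = -0.33041530
d2 = d1 - sigma * sqrt(T) = -0.59041530
exp(-rT) = 0.99004983; exp(-qT) = 0.99675528
C = S_0 * exp(-qT) * N(d1) - K * exp(-rT) * N(d2)
N(d1) = 0.37054309; N(d2) = 0.27745613
C = 11.3500 * 0.99675528 * 0.37054309 - 12.8800 * 0.99004983 * 0.27745613 = 0.6539


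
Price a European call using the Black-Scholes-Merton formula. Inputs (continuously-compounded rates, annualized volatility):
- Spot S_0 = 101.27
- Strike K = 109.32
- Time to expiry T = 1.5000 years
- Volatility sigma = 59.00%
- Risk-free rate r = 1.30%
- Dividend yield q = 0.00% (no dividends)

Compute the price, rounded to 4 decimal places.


d1 = (ln(S/K) + (r - q + 0.5*sigma^2) * T) / (sigma * sqrt(T)) = 0.28243289
d2 = d1 - sigma * sqrt(T) = -0.44016659
exp(-rT) = 0.98068890; exp(-qT) = 1.00000000
C = S_0 * exp(-qT) * N(d1) - K * exp(-rT) * N(d2)
N(d1) = 0.61119420; N(d2) = 0.32990823
C = 101.2700 * 1.00000000 * 0.61119420 - 109.3200 * 0.98068890 * 0.32990823 = 26.5265

Answer: Price = 26.5265


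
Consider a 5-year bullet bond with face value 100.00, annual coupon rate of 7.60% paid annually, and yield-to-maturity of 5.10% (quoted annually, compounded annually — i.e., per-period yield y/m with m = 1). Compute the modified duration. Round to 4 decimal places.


Answer: Modified duration = 4.1658

Derivation:
Coupon per period c = face * coupon_rate / m = 7.600000
Periods per year m = 1; per-period yield y/m = 0.051000
Number of cashflows N = 5
Cashflows (t years, CF_t, discount factor 1/(1+y/m)^(m*t), PV):
  t = 1.0000: CF_t = 7.600000, DF = 0.951475, PV = 7.231208
  t = 2.0000: CF_t = 7.600000, DF = 0.905304, PV = 6.880312
  t = 3.0000: CF_t = 7.600000, DF = 0.861374, PV = 6.546444
  t = 4.0000: CF_t = 7.600000, DF = 0.819576, PV = 6.228776
  t = 5.0000: CF_t = 107.600000, DF = 0.779806, PV = 83.907096
Price P = sum_t PV_t = 110.793837
First compute Macaulay numerator sum_t t * PV_t:
  t * PV_t at t = 1.0000: 7.231208
  t * PV_t at t = 2.0000: 13.760625
  t * PV_t at t = 3.0000: 19.639331
  t * PV_t at t = 4.0000: 24.915105
  t * PV_t at t = 5.0000: 419.535481
Macaulay duration D = 485.081750 / 110.793837 = 4.378238
Modified duration = D / (1 + y/m) = 4.378238 / (1 + 0.051000) = 4.165783


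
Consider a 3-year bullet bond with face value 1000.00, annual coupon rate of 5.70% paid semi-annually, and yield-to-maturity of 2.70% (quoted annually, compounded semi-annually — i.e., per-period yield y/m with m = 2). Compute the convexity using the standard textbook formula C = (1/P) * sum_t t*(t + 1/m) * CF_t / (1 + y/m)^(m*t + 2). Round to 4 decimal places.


Answer: Convexity = 9.3572

Derivation:
Coupon per period c = face * coupon_rate / m = 28.500000
Periods per year m = 2; per-period yield y/m = 0.013500
Number of cashflows N = 6
Cashflows (t years, CF_t, discount factor 1/(1+y/m)^(m*t), PV):
  t = 0.5000: CF_t = 28.500000, DF = 0.986680, PV = 28.120375
  t = 1.0000: CF_t = 28.500000, DF = 0.973537, PV = 27.745807
  t = 1.5000: CF_t = 28.500000, DF = 0.960569, PV = 27.376227
  t = 2.0000: CF_t = 28.500000, DF = 0.947774, PV = 27.011571
  t = 2.5000: CF_t = 28.500000, DF = 0.935150, PV = 26.651772
  t = 3.0000: CF_t = 1028.500000, DF = 0.922694, PV = 948.990310
Price P = sum_t PV_t = 1085.896062
Convexity numerator sum_t t*(t + 1/m) * CF_t / (1+y/m)^(m*t + 2):
  t = 0.5000: term = 13.688114
  t = 1.0000: term = 40.517357
  t = 1.5000: term = 79.955317
  t = 2.0000: term = 131.483830
  t = 2.5000: term = 194.598663
  t = 3.0000: term = 9700.711099
Convexity = (1/P) * sum = 10160.954380 / 1085.896062 = 9.357207


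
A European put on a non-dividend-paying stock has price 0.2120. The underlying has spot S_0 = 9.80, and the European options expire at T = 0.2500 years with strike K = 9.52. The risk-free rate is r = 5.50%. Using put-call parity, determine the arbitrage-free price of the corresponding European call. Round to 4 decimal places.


Answer: Call price = 0.6220

Derivation:
Put-call parity: C - P = S_0 * exp(-qT) - K * exp(-rT).
S_0 * exp(-qT) = 9.8000 * 1.00000000 = 9.80000000
K * exp(-rT) = 9.5200 * 0.98634410 = 9.38999583
C = P + S*exp(-qT) - K*exp(-rT)
C = 0.2120 + 9.80000000 - 9.38999583 = 0.6220


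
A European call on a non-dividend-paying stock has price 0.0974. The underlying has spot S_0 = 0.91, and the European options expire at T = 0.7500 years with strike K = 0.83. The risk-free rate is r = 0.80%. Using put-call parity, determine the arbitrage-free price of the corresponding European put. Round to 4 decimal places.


Answer: Put price = 0.0124

Derivation:
Put-call parity: C - P = S_0 * exp(-qT) - K * exp(-rT).
S_0 * exp(-qT) = 0.9100 * 1.00000000 = 0.91000000
K * exp(-rT) = 0.8300 * 0.99401796 = 0.82503491
P = C - S*exp(-qT) + K*exp(-rT)
P = 0.0974 - 0.91000000 + 0.82503491 = 0.0124


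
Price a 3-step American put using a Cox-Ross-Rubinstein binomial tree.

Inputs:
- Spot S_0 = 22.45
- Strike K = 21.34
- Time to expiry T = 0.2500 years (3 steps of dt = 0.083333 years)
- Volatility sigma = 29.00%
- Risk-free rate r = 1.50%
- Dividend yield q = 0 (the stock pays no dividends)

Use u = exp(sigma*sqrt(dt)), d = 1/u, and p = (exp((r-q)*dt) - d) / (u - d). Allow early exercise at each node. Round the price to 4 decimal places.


Answer: Price = V(0,0) = 0.7954

Derivation:
dt = T/N = 0.083333
u = exp(sigma*sqrt(dt)) = 1.087320; d = 1/u = 0.919693
p = (exp((r-q)*dt) - d) / (u - d) = 0.486545
Discount per step: exp(-r*dt) = 0.998751
Stock lattice S(k, i) with i counting down-moves:
  k=0: S(0,0) = 22.4500
  k=1: S(1,0) = 24.4103; S(1,1) = 20.6471
  k=2: S(2,0) = 26.5418; S(2,1) = 22.4500; S(2,2) = 18.9890
  k=3: S(3,0) = 28.8595; S(3,1) = 24.4103; S(3,2) = 20.6471; S(3,3) = 17.4640
Terminal payoffs V(N, i) = max(K - S_T, 0):
  V(3,0) = 0.000000; V(3,1) = 0.000000; V(3,2) = 0.692901; V(3,3) = 3.875972
Backward induction: V(k, i) = exp(-r*dt) * [p * V(k+1, i) + (1-p) * V(k+1, i+1)]; then take max(V_cont, immediate exercise) for American.
  V(2,0) = exp(-r*dt) * [p*0.000000 + (1-p)*0.000000] = 0.000000; exercise = 0.000000; V(2,0) = max -> 0.000000
  V(2,1) = exp(-r*dt) * [p*0.000000 + (1-p)*0.692901] = 0.355329; exercise = 0.000000; V(2,1) = max -> 0.355329
  V(2,2) = exp(-r*dt) * [p*0.692901 + (1-p)*3.875972] = 2.324357; exercise = 2.351016; V(2,2) = max -> 2.351016
  V(1,0) = exp(-r*dt) * [p*0.000000 + (1-p)*0.355329] = 0.182218; exercise = 0.000000; V(1,0) = max -> 0.182218
  V(1,1) = exp(-r*dt) * [p*0.355329 + (1-p)*2.351016] = 1.378301; exercise = 0.692901; V(1,1) = max -> 1.378301
  V(0,0) = exp(-r*dt) * [p*0.182218 + (1-p)*1.378301] = 0.795358; exercise = 0.000000; V(0,0) = max -> 0.795358


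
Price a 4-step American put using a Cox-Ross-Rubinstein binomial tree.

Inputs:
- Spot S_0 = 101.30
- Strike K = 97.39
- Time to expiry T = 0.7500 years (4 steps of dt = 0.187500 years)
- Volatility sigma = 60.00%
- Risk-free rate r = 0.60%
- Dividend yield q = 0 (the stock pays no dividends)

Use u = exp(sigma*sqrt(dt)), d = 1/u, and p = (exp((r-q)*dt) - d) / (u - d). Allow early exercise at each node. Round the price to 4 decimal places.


Answer: Price = V(0,0) = 17.6666

Derivation:
dt = T/N = 0.187500
u = exp(sigma*sqrt(dt)) = 1.296681; d = 1/u = 0.771200
p = (exp((r-q)*dt) - d) / (u - d) = 0.437553
Discount per step: exp(-r*dt) = 0.998876
Stock lattice S(k, i) with i counting down-moves:
  k=0: S(0,0) = 101.3000
  k=1: S(1,0) = 131.3537; S(1,1) = 78.1226
  k=2: S(2,0) = 170.3239; S(2,1) = 101.3000; S(2,2) = 60.2481
  k=3: S(3,0) = 220.8556; S(3,1) = 131.3537; S(3,2) = 78.1226; S(3,3) = 46.4633
  k=4: S(4,0) = 286.3792; S(4,1) = 170.3239; S(4,2) = 101.3000; S(4,3) = 60.2481; S(4,4) = 35.8325
Terminal payoffs V(N, i) = max(K - S_T, 0):
  V(4,0) = 0.000000; V(4,1) = 0.000000; V(4,2) = 0.000000; V(4,3) = 37.141892; V(4,4) = 61.557478
Backward induction: V(k, i) = exp(-r*dt) * [p * V(k+1, i) + (1-p) * V(k+1, i+1)]; then take max(V_cont, immediate exercise) for American.
  V(3,0) = exp(-r*dt) * [p*0.000000 + (1-p)*0.000000] = 0.000000; exercise = 0.000000; V(3,0) = max -> 0.000000
  V(3,1) = exp(-r*dt) * [p*0.000000 + (1-p)*0.000000] = 0.000000; exercise = 0.000000; V(3,1) = max -> 0.000000
  V(3,2) = exp(-r*dt) * [p*0.000000 + (1-p)*37.141892] = 20.866854; exercise = 19.267447; V(3,2) = max -> 20.866854
  V(3,3) = exp(-r*dt) * [p*37.141892 + (1-p)*61.557478] = 50.817161; exercise = 50.926663; V(3,3) = max -> 50.926663
  V(2,0) = exp(-r*dt) * [p*0.000000 + (1-p)*0.000000] = 0.000000; exercise = 0.000000; V(2,0) = max -> 0.000000
  V(2,1) = exp(-r*dt) * [p*0.000000 + (1-p)*20.866854] = 11.723301; exercise = 0.000000; V(2,1) = max -> 11.723301
  V(2,2) = exp(-r*dt) * [p*20.866854 + (1-p)*50.926663] = 37.731428; exercise = 37.141892; V(2,2) = max -> 37.731428
  V(1,0) = exp(-r*dt) * [p*0.000000 + (1-p)*11.723301] = 6.586320; exercise = 0.000000; V(1,0) = max -> 6.586320
  V(1,1) = exp(-r*dt) * [p*11.723301 + (1-p)*37.731428] = 26.321863; exercise = 19.267447; V(1,1) = max -> 26.321863
  V(0,0) = exp(-r*dt) * [p*6.586320 + (1-p)*26.321863] = 17.666629; exercise = 0.000000; V(0,0) = max -> 17.666629


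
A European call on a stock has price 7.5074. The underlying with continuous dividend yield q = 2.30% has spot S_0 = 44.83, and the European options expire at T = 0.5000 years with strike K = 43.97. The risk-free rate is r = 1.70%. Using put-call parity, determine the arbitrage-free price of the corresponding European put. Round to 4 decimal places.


Put-call parity: C - P = S_0 * exp(-qT) - K * exp(-rT).
S_0 * exp(-qT) = 44.8300 * 0.98856587 = 44.31740805
K * exp(-rT) = 43.9700 * 0.99153602 = 43.59783893
P = C - S*exp(-qT) + K*exp(-rT)
P = 7.5074 - 44.31740805 + 43.59783893 = 6.7878

Answer: Put price = 6.7878


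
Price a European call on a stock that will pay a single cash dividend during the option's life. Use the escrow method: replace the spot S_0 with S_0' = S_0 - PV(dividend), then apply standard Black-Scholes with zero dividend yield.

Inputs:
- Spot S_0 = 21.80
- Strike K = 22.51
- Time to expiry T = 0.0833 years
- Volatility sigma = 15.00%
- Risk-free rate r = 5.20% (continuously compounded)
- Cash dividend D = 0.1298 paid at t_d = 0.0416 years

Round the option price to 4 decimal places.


PV(D) = D * exp(-r * t_d) = 0.1298 * 0.99783914 = 0.12951952
S_0' = S_0 - PV(D) = 21.8000 - 0.12951952 = 21.67048048
d1 = (ln(S_0'/K) + (r + sigma^2/2)*T) / (sigma*sqrt(T)) = -0.75624784
d2 = d1 - sigma*sqrt(T) = -0.79954045
exp(-rT) = 0.99567777
N(d1) = 0.22475031; N(d2) = 0.21198855
C = S_0' * N(d1) - K * exp(-rT) * N(d2) = 21.67048048 * 0.22475031 - 22.5100 * 0.99567777 * 0.21198855 = 0.1192

Answer: Price = 0.1192


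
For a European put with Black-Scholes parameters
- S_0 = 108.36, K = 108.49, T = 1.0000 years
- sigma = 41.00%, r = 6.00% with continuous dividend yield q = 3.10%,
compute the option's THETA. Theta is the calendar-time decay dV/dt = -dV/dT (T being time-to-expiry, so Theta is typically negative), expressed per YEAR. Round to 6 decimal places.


Answer: Theta = -6.156275

Derivation:
d1 = 0.2728073522; d2 = -0.1371926478
phi(d1) = 0.3843696886; exp(-qT) = 0.9694755731; exp(-rT) = 0.9417645336
Theta = -S*exp(-qT)*phi(d1)*sigma/(2*sqrt(T)) + r*K*exp(-rT)*N(-d2) - q*S*exp(-qT)*N(-d1)
N(-d1) = 0.3925006538; N(-d2) = 0.5545607389; sqrt(T) = 1.0000000000
Term 1 = -108.3600 * 0.9694755731 * 0.3843696886 * 0.4100 / (2 * 1.0000000000) = -8.2776843268
Term 2 = 0.0600 * 108.4900 * 0.9417645336 * 0.5545607389 = 3.3996359285
Term 3 = -0.0310 * 108.3600 * 0.9694755731 * 0.3925006538 = -1.2782268789
Theta = -8.2776843268 + (3.3996359285) + (-1.2782268789) = -6.156275


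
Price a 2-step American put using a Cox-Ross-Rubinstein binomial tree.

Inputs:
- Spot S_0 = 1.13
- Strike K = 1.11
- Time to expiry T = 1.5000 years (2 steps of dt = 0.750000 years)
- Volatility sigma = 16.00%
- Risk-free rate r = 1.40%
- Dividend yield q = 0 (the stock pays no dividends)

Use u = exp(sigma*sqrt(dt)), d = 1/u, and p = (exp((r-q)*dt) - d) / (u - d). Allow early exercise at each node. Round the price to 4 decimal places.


dt = T/N = 0.750000
u = exp(sigma*sqrt(dt)) = 1.148623; d = 1/u = 0.870607
p = (exp((r-q)*dt) - d) / (u - d) = 0.503381
Discount per step: exp(-r*dt) = 0.989555
Stock lattice S(k, i) with i counting down-moves:
  k=0: S(0,0) = 1.1300
  k=1: S(1,0) = 1.2979; S(1,1) = 0.9838
  k=2: S(2,0) = 1.4908; S(2,1) = 1.1300; S(2,2) = 0.8565
Terminal payoffs V(N, i) = max(K - S_T, 0):
  V(2,0) = 0.000000; V(2,1) = 0.000000; V(2,2) = 0.253508
Backward induction: V(k, i) = exp(-r*dt) * [p * V(k+1, i) + (1-p) * V(k+1, i+1)]; then take max(V_cont, immediate exercise) for American.
  V(1,0) = exp(-r*dt) * [p*0.000000 + (1-p)*0.000000] = 0.000000; exercise = 0.000000; V(1,0) = max -> 0.000000
  V(1,1) = exp(-r*dt) * [p*0.000000 + (1-p)*0.253508] = 0.124582; exercise = 0.126214; V(1,1) = max -> 0.126214
  V(0,0) = exp(-r*dt) * [p*0.000000 + (1-p)*0.126214] = 0.062025; exercise = 0.000000; V(0,0) = max -> 0.062025

Answer: Price = V(0,0) = 0.0620


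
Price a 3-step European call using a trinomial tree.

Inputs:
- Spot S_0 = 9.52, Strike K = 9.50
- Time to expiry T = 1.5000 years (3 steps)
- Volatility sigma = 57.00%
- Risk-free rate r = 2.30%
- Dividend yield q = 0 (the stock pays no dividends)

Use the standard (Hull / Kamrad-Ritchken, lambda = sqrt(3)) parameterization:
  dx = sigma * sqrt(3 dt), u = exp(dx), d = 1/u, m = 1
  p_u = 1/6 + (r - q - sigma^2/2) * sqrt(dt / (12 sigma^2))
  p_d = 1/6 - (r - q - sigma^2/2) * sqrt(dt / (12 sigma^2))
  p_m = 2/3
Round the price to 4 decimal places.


dt = T/N = 0.500000; dx = sigma*sqrt(3*dt) = 0.698105
u = exp(dx) = 2.009939; d = 1/u = 0.497527
p_u = 0.116728, p_m = 0.666667, p_d = 0.216605
Discount per step: exp(-r*dt) = 0.988566
Stock lattice S(k, j) with j the centered position index:
  k=0: S(0,+0) = 9.5200
  k=1: S(1,-1) = 4.7365; S(1,+0) = 9.5200; S(1,+1) = 19.1346
  k=2: S(2,-2) = 2.3565; S(2,-1) = 4.7365; S(2,+0) = 9.5200; S(2,+1) = 19.1346; S(2,+2) = 38.4594
  k=3: S(3,-3) = 1.1724; S(3,-2) = 2.3565; S(3,-1) = 4.7365; S(3,+0) = 9.5200; S(3,+1) = 19.1346; S(3,+2) = 38.4594; S(3,+3) = 77.3011
Terminal payoffs V(N, j) = max(S_T - K, 0):
  V(3,-3) = 0.000000; V(3,-2) = 0.000000; V(3,-1) = 0.000000; V(3,+0) = 0.020000; V(3,+1) = 9.634623; V(3,+2) = 28.959433; V(3,+3) = 67.801130
Backward induction: V(k, j) = exp(-r*dt) * [p_u * V(k+1, j+1) + p_m * V(k+1, j) + p_d * V(k+1, j-1)]
  V(2,-2) = exp(-r*dt) * [p_u*0.000000 + p_m*0.000000 + p_d*0.000000] = 0.000000
  V(2,-1) = exp(-r*dt) * [p_u*0.020000 + p_m*0.000000 + p_d*0.000000] = 0.002308
  V(2,+0) = exp(-r*dt) * [p_u*9.634623 + p_m*0.020000 + p_d*0.000000] = 1.124951
  V(2,+1) = exp(-r*dt) * [p_u*28.959433 + p_m*9.634623 + p_d*0.020000] = 9.695644
  V(2,+2) = exp(-r*dt) * [p_u*67.801130 + p_m*28.959433 + p_d*9.634623] = 28.972377
  V(1,-1) = exp(-r*dt) * [p_u*1.124951 + p_m*0.002308 + p_d*0.000000] = 0.131333
  V(1,+0) = exp(-r*dt) * [p_u*9.695644 + p_m*1.124951 + p_d*0.002308] = 1.860697
  V(1,+1) = exp(-r*dt) * [p_u*28.972377 + p_m*9.695644 + p_d*1.124951] = 9.973954
  V(0,+0) = exp(-r*dt) * [p_u*9.973954 + p_m*1.860697 + p_d*0.131333] = 2.405330

Answer: Price = V(0,0) = 2.4053


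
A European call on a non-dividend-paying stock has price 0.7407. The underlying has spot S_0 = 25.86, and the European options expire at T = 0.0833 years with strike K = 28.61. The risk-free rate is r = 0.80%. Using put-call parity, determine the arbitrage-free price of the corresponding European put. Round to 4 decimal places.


Answer: Put price = 3.4716

Derivation:
Put-call parity: C - P = S_0 * exp(-qT) - K * exp(-rT).
S_0 * exp(-qT) = 25.8600 * 1.00000000 = 25.86000000
K * exp(-rT) = 28.6100 * 0.99933382 = 28.59094065
P = C - S*exp(-qT) + K*exp(-rT)
P = 0.7407 - 25.86000000 + 28.59094065 = 3.4716


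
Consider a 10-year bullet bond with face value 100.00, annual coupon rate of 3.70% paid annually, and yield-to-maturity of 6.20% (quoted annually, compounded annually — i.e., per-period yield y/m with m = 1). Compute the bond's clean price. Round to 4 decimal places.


Answer: Price = 81.7729

Derivation:
Coupon per period c = face * coupon_rate / m = 3.700000
Periods per year m = 1; per-period yield y/m = 0.062000
Number of cashflows N = 10
Cashflows (t years, CF_t, discount factor 1/(1+y/m)^(m*t), PV):
  t = 1.0000: CF_t = 3.700000, DF = 0.941620, PV = 3.483992
  t = 2.0000: CF_t = 3.700000, DF = 0.886647, PV = 3.280596
  t = 3.0000: CF_t = 3.700000, DF = 0.834885, PV = 3.089073
  t = 4.0000: CF_t = 3.700000, DF = 0.786144, PV = 2.908732
  t = 5.0000: CF_t = 3.700000, DF = 0.740248, PV = 2.738919
  t = 6.0000: CF_t = 3.700000, DF = 0.697032, PV = 2.579019
  t = 7.0000: CF_t = 3.700000, DF = 0.656339, PV = 2.428455
  t = 8.0000: CF_t = 3.700000, DF = 0.618022, PV = 2.286681
  t = 9.0000: CF_t = 3.700000, DF = 0.581942, PV = 2.153184
  t = 10.0000: CF_t = 103.700000, DF = 0.547968, PV = 56.824234
Price P = sum_t PV_t = 81.772885


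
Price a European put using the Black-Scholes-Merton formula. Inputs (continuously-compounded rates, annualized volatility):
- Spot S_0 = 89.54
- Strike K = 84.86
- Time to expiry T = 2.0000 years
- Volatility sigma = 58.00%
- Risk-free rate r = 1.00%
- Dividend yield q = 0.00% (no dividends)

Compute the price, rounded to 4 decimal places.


d1 = (ln(S/K) + (r - q + 0.5*sigma^2) * T) / (sigma * sqrt(T)) = 0.49995206
d2 = d1 - sigma * sqrt(T) = -0.32029180
exp(-rT) = 0.98019867; exp(-qT) = 1.00000000
P = K * exp(-rT) * N(-d2) - S_0 * exp(-qT) * N(-d1)
N(-d1) = 0.30855442; N(-d2) = 0.62562643
P = 84.8600 * 0.98019867 * 0.62562643 - 89.5400 * 1.00000000 * 0.30855442 = 24.4114

Answer: Price = 24.4114


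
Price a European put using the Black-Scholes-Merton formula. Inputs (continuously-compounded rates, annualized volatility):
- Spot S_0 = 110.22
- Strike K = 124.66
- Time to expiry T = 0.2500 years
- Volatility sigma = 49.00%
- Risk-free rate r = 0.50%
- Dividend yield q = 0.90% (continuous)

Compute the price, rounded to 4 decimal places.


d1 = (ln(S/K) + (r - q + 0.5*sigma^2) * T) / (sigma * sqrt(T)) = -0.38407822
d2 = d1 - sigma * sqrt(T) = -0.62907822
exp(-rT) = 0.99875078; exp(-qT) = 0.99775253
P = K * exp(-rT) * N(-d2) - S_0 * exp(-qT) * N(-d1)
N(-d1) = 0.64953976; N(-d2) = 0.73535107
P = 124.6600 * 0.99875078 * 0.73535107 - 110.2200 * 0.99775253 * 0.64953976 = 20.1230

Answer: Price = 20.1230


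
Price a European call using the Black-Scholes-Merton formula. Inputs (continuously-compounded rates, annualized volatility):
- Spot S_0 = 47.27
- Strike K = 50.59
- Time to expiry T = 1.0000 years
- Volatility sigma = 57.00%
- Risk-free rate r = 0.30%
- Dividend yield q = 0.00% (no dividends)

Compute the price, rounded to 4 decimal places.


d1 = (ln(S/K) + (r - q + 0.5*sigma^2) * T) / (sigma * sqrt(T)) = 0.17117880
d2 = d1 - sigma * sqrt(T) = -0.39882120
exp(-rT) = 0.99700450; exp(-qT) = 1.00000000
C = S_0 * exp(-qT) * N(d1) - K * exp(-rT) * N(d2)
N(d1) = 0.56795841; N(d2) = 0.34501248
C = 47.2700 * 1.00000000 * 0.56795841 - 50.5900 * 0.99700450 * 0.34501248 = 9.4455

Answer: Price = 9.4455


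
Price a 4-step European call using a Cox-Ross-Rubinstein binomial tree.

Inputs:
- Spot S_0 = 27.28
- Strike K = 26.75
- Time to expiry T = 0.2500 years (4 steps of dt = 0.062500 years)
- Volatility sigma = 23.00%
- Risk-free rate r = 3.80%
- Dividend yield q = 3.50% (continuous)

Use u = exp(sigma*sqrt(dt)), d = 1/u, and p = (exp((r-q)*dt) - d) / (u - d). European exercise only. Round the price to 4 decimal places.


Answer: Price = V(0,0) = 1.5261

Derivation:
dt = T/N = 0.062500
u = exp(sigma*sqrt(dt)) = 1.059185; d = 1/u = 0.944122
p = (exp((r-q)*dt) - d) / (u - d) = 0.487259
Discount per step: exp(-r*dt) = 0.997628
Stock lattice S(k, i) with i counting down-moves:
  k=0: S(0,0) = 27.2800
  k=1: S(1,0) = 28.8946; S(1,1) = 25.7556
  k=2: S(2,0) = 30.6047; S(2,1) = 27.2800; S(2,2) = 24.3165
  k=3: S(3,0) = 32.4161; S(3,1) = 28.8946; S(3,2) = 25.7556; S(3,3) = 22.9577
  k=4: S(4,0) = 34.3346; S(4,1) = 30.6047; S(4,2) = 27.2800; S(4,3) = 24.3165; S(4,4) = 21.6749
Terminal payoffs V(N, i) = max(S_T - K, 0):
  V(4,0) = 7.584608; V(4,1) = 3.854707; V(4,2) = 0.530000; V(4,3) = 0.000000; V(4,4) = 0.000000
Backward induction: V(k, i) = exp(-r*dt) * [p * V(k+1, i) + (1-p) * V(k+1, i+1)].
  V(3,0) = exp(-r*dt) * [p*7.584608 + (1-p)*3.854707] = 5.658679
  V(3,1) = exp(-r*dt) * [p*3.854707 + (1-p)*0.530000] = 2.144892
  V(3,2) = exp(-r*dt) * [p*0.530000 + (1-p)*0.000000] = 0.257634
  V(3,3) = exp(-r*dt) * [p*0.000000 + (1-p)*0.000000] = 0.000000
  V(2,0) = exp(-r*dt) * [p*5.658679 + (1-p)*2.144892] = 3.847865
  V(2,1) = exp(-r*dt) * [p*2.144892 + (1-p)*0.257634] = 1.174425
  V(2,2) = exp(-r*dt) * [p*0.257634 + (1-p)*0.000000] = 0.125237
  V(1,0) = exp(-r*dt) * [p*3.847865 + (1-p)*1.174425] = 2.471206
  V(1,1) = exp(-r*dt) * [p*1.174425 + (1-p)*0.125237] = 0.634953
  V(0,0) = exp(-r*dt) * [p*2.471206 + (1-p)*0.634953] = 1.526054


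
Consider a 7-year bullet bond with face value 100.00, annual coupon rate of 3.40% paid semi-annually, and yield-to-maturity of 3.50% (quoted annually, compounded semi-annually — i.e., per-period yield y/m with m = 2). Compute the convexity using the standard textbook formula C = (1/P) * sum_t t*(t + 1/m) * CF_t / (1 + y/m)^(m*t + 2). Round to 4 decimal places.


Coupon per period c = face * coupon_rate / m = 1.700000
Periods per year m = 2; per-period yield y/m = 0.017500
Number of cashflows N = 14
Cashflows (t years, CF_t, discount factor 1/(1+y/m)^(m*t), PV):
  t = 0.5000: CF_t = 1.700000, DF = 0.982801, PV = 1.670762
  t = 1.0000: CF_t = 1.700000, DF = 0.965898, PV = 1.642026
  t = 1.5000: CF_t = 1.700000, DF = 0.949285, PV = 1.613785
  t = 2.0000: CF_t = 1.700000, DF = 0.932959, PV = 1.586029
  t = 2.5000: CF_t = 1.700000, DF = 0.916913, PV = 1.558751
  t = 3.0000: CF_t = 1.700000, DF = 0.901143, PV = 1.531942
  t = 3.5000: CF_t = 1.700000, DF = 0.885644, PV = 1.505594
  t = 4.0000: CF_t = 1.700000, DF = 0.870412, PV = 1.479700
  t = 4.5000: CF_t = 1.700000, DF = 0.855441, PV = 1.454250
  t = 5.0000: CF_t = 1.700000, DF = 0.840729, PV = 1.429239
  t = 5.5000: CF_t = 1.700000, DF = 0.826269, PV = 1.404657
  t = 6.0000: CF_t = 1.700000, DF = 0.812058, PV = 1.380498
  t = 6.5000: CF_t = 1.700000, DF = 0.798091, PV = 1.356755
  t = 7.0000: CF_t = 101.700000, DF = 0.784365, PV = 79.769910
Price P = sum_t PV_t = 99.383900
Convexity numerator sum_t t*(t + 1/m) * CF_t / (1+y/m)^(m*t + 2):
  t = 0.5000: term = 0.806892
  t = 1.0000: term = 2.379044
  t = 1.5000: term = 4.676254
  t = 2.0000: term = 7.659712
  t = 2.5000: term = 11.291958
  t = 3.0000: term = 15.536847
  t = 3.5000: term = 20.359504
  t = 4.0000: term = 25.726295
  t = 4.5000: term = 31.604785
  t = 5.0000: term = 37.963706
  t = 5.5000: term = 44.772921
  t = 6.0000: term = 52.003393
  t = 6.5000: term = 59.627150
  t = 7.0000: term = 4045.102865
Convexity = (1/P) * sum = 4359.511325 / 99.383900 = 43.865368

Answer: Convexity = 43.8654


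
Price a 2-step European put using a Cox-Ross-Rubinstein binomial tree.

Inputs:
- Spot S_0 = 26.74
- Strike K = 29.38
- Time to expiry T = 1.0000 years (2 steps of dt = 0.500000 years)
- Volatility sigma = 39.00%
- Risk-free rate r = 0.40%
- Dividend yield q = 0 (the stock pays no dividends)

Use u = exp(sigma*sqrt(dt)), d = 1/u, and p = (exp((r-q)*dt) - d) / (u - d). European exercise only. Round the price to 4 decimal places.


dt = T/N = 0.500000
u = exp(sigma*sqrt(dt)) = 1.317547; d = 1/u = 0.758986
p = (exp((r-q)*dt) - d) / (u - d) = 0.435075
Discount per step: exp(-r*dt) = 0.998002
Stock lattice S(k, i) with i counting down-moves:
  k=0: S(0,0) = 26.7400
  k=1: S(1,0) = 35.2312; S(1,1) = 20.2953
  k=2: S(2,0) = 46.4188; S(2,1) = 26.7400; S(2,2) = 15.4038
Terminal payoffs V(N, i) = max(K - S_T, 0):
  V(2,0) = 0.000000; V(2,1) = 2.640000; V(2,2) = 13.976153
Backward induction: V(k, i) = exp(-r*dt) * [p * V(k+1, i) + (1-p) * V(k+1, i+1)].
  V(1,0) = exp(-r*dt) * [p*0.000000 + (1-p)*2.640000] = 1.488422
  V(1,1) = exp(-r*dt) * [p*2.640000 + (1-p)*13.976153] = 9.026007
  V(0,0) = exp(-r*dt) * [p*1.488422 + (1-p)*9.026007] = 5.735111

Answer: Price = V(0,0) = 5.7351


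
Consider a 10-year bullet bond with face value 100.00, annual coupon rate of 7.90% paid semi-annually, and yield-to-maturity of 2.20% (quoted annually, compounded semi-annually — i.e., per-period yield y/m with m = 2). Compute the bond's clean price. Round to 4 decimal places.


Answer: Price = 150.9157

Derivation:
Coupon per period c = face * coupon_rate / m = 3.950000
Periods per year m = 2; per-period yield y/m = 0.011000
Number of cashflows N = 20
Cashflows (t years, CF_t, discount factor 1/(1+y/m)^(m*t), PV):
  t = 0.5000: CF_t = 3.950000, DF = 0.989120, PV = 3.907023
  t = 1.0000: CF_t = 3.950000, DF = 0.978358, PV = 3.864513
  t = 1.5000: CF_t = 3.950000, DF = 0.967713, PV = 3.822466
  t = 2.0000: CF_t = 3.950000, DF = 0.957184, PV = 3.780876
  t = 2.5000: CF_t = 3.950000, DF = 0.946769, PV = 3.739739
  t = 3.0000: CF_t = 3.950000, DF = 0.936468, PV = 3.699050
  t = 3.5000: CF_t = 3.950000, DF = 0.926279, PV = 3.658803
  t = 4.0000: CF_t = 3.950000, DF = 0.916201, PV = 3.618994
  t = 4.5000: CF_t = 3.950000, DF = 0.906232, PV = 3.579618
  t = 5.0000: CF_t = 3.950000, DF = 0.896372, PV = 3.540671
  t = 5.5000: CF_t = 3.950000, DF = 0.886620, PV = 3.502147
  t = 6.0000: CF_t = 3.950000, DF = 0.876973, PV = 3.464043
  t = 6.5000: CF_t = 3.950000, DF = 0.867431, PV = 3.426353
  t = 7.0000: CF_t = 3.950000, DF = 0.857993, PV = 3.389073
  t = 7.5000: CF_t = 3.950000, DF = 0.848658, PV = 3.352199
  t = 8.0000: CF_t = 3.950000, DF = 0.839424, PV = 3.315726
  t = 8.5000: CF_t = 3.950000, DF = 0.830291, PV = 3.279650
  t = 9.0000: CF_t = 3.950000, DF = 0.821257, PV = 3.243966
  t = 9.5000: CF_t = 3.950000, DF = 0.812322, PV = 3.208671
  t = 10.0000: CF_t = 103.950000, DF = 0.803483, PV = 83.522095
Price P = sum_t PV_t = 150.915674


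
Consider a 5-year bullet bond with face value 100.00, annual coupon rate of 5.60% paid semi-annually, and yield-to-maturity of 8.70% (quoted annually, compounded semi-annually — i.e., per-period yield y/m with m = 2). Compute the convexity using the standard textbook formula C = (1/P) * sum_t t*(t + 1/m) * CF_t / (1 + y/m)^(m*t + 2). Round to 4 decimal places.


Answer: Convexity = 21.1531

Derivation:
Coupon per period c = face * coupon_rate / m = 2.800000
Periods per year m = 2; per-period yield y/m = 0.043500
Number of cashflows N = 10
Cashflows (t years, CF_t, discount factor 1/(1+y/m)^(m*t), PV):
  t = 0.5000: CF_t = 2.800000, DF = 0.958313, PV = 2.683277
  t = 1.0000: CF_t = 2.800000, DF = 0.918365, PV = 2.571421
  t = 1.5000: CF_t = 2.800000, DF = 0.880081, PV = 2.464227
  t = 2.0000: CF_t = 2.800000, DF = 0.843393, PV = 2.361501
  t = 2.5000: CF_t = 2.800000, DF = 0.808235, PV = 2.263058
  t = 3.0000: CF_t = 2.800000, DF = 0.774543, PV = 2.168719
  t = 3.5000: CF_t = 2.800000, DF = 0.742254, PV = 2.078313
  t = 4.0000: CF_t = 2.800000, DF = 0.711312, PV = 1.991675
  t = 4.5000: CF_t = 2.800000, DF = 0.681660, PV = 1.908648
  t = 5.0000: CF_t = 102.800000, DF = 0.653244, PV = 67.153489
Price P = sum_t PV_t = 87.644328
Convexity numerator sum_t t*(t + 1/m) * CF_t / (1+y/m)^(m*t + 2):
  t = 0.5000: term = 1.232113
  t = 1.0000: term = 3.542252
  t = 1.5000: term = 6.789175
  t = 2.0000: term = 10.843596
  t = 2.5000: term = 15.587344
  t = 3.0000: term = 20.912584
  t = 3.5000: term = 26.721079
  t = 4.0000: term = 32.923500
  t = 4.5000: term = 39.438788
  t = 5.0000: term = 1695.962978
Convexity = (1/P) * sum = 1853.953410 / 87.644328 = 21.153148


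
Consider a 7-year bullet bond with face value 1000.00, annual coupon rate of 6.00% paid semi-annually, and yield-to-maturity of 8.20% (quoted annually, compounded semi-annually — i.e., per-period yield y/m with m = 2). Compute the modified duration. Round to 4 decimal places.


Coupon per period c = face * coupon_rate / m = 30.000000
Periods per year m = 2; per-period yield y/m = 0.041000
Number of cashflows N = 14
Cashflows (t years, CF_t, discount factor 1/(1+y/m)^(m*t), PV):
  t = 0.5000: CF_t = 30.000000, DF = 0.960615, PV = 28.818444
  t = 1.0000: CF_t = 30.000000, DF = 0.922781, PV = 27.683423
  t = 1.5000: CF_t = 30.000000, DF = 0.886437, PV = 26.593106
  t = 2.0000: CF_t = 30.000000, DF = 0.851524, PV = 25.545731
  t = 2.5000: CF_t = 30.000000, DF = 0.817987, PV = 24.539607
  t = 3.0000: CF_t = 30.000000, DF = 0.785770, PV = 23.573110
  t = 3.5000: CF_t = 30.000000, DF = 0.754823, PV = 22.644678
  t = 4.0000: CF_t = 30.000000, DF = 0.725094, PV = 21.752813
  t = 4.5000: CF_t = 30.000000, DF = 0.696536, PV = 20.896074
  t = 5.0000: CF_t = 30.000000, DF = 0.669103, PV = 20.073077
  t = 5.5000: CF_t = 30.000000, DF = 0.642750, PV = 19.282495
  t = 6.0000: CF_t = 30.000000, DF = 0.617435, PV = 18.523050
  t = 6.5000: CF_t = 30.000000, DF = 0.593117, PV = 17.793516
  t = 7.0000: CF_t = 1030.000000, DF = 0.569757, PV = 586.849868
Price P = sum_t PV_t = 884.568992
First compute Macaulay numerator sum_t t * PV_t:
  t * PV_t at t = 0.5000: 14.409222
  t * PV_t at t = 1.0000: 27.683423
  t * PV_t at t = 1.5000: 39.889659
  t * PV_t at t = 2.0000: 51.091462
  t * PV_t at t = 2.5000: 61.349018
  t * PV_t at t = 3.0000: 70.719329
  t * PV_t at t = 3.5000: 79.256373
  t * PV_t at t = 4.0000: 87.011250
  t * PV_t at t = 4.5000: 94.032331
  t * PV_t at t = 5.0000: 100.365387
  t * PV_t at t = 5.5000: 106.053723
  t * PV_t at t = 6.0000: 111.138300
  t * PV_t at t = 6.5000: 115.657853
  t * PV_t at t = 7.0000: 4107.949079
Macaulay duration D = 5066.606411 / 884.568992 = 5.727769
Modified duration = D / (1 + y/m) = 5.727769 / (1 + 0.041000) = 5.502179

Answer: Modified duration = 5.5022


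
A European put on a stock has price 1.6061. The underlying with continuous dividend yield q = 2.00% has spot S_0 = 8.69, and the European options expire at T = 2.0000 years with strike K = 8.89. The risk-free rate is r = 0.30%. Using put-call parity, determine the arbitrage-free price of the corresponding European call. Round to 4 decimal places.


Answer: Call price = 1.1185

Derivation:
Put-call parity: C - P = S_0 * exp(-qT) - K * exp(-rT).
S_0 * exp(-qT) = 8.6900 * 0.96078944 = 8.34926023
K * exp(-rT) = 8.8900 * 0.99401796 = 8.83681970
C = P + S*exp(-qT) - K*exp(-rT)
C = 1.6061 + 8.34926023 - 8.83681970 = 1.1185


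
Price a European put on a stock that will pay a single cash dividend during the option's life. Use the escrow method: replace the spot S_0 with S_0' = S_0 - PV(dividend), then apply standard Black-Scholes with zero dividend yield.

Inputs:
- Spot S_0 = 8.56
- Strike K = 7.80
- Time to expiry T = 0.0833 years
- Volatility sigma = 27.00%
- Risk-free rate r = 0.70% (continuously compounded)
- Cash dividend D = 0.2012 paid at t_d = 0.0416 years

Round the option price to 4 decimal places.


Answer: Price = 0.0637

Derivation:
PV(D) = D * exp(-r * t_d) = 0.2012 * 0.99970884 = 0.20114142
S_0' = S_0 - PV(D) = 8.5600 - 0.20114142 = 8.35885858
d1 = (ln(S_0'/K) + (r + sigma^2/2)*T) / (sigma*sqrt(T)) = 0.93443632
d2 = d1 - sigma*sqrt(T) = 0.85650963
exp(-rT) = 0.99941707
N(-d1) = 0.17503943; N(-d2) = 0.19585797
P = K * exp(-rT) * N(-d2) - S_0' * N(-d1) = 7.8000 * 0.99941707 * 0.19585797 - 8.35885858 * 0.17503943 = 0.0637


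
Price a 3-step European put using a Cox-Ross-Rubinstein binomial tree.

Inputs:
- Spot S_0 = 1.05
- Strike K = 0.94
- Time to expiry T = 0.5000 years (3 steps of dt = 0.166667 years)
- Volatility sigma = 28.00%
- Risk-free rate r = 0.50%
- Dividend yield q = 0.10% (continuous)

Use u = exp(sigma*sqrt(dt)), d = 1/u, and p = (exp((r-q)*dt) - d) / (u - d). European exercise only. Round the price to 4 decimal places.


dt = T/N = 0.166667
u = exp(sigma*sqrt(dt)) = 1.121099; d = 1/u = 0.891982
p = (exp((r-q)*dt) - d) / (u - d) = 0.474364
Discount per step: exp(-r*dt) = 0.999167
Stock lattice S(k, i) with i counting down-moves:
  k=0: S(0,0) = 1.0500
  k=1: S(1,0) = 1.1772; S(1,1) = 0.9366
  k=2: S(2,0) = 1.3197; S(2,1) = 1.0500; S(2,2) = 0.8354
  k=3: S(3,0) = 1.4795; S(3,1) = 1.1772; S(3,2) = 0.9366; S(3,3) = 0.7452
Terminal payoffs V(N, i) = max(K - S_T, 0):
  V(3,0) = 0.000000; V(3,1) = 0.000000; V(3,2) = 0.003419; V(3,3) = 0.194827
Backward induction: V(k, i) = exp(-r*dt) * [p * V(k+1, i) + (1-p) * V(k+1, i+1)].
  V(2,0) = exp(-r*dt) * [p*0.000000 + (1-p)*0.000000] = 0.000000
  V(2,1) = exp(-r*dt) * [p*0.000000 + (1-p)*0.003419] = 0.001796
  V(2,2) = exp(-r*dt) * [p*0.003419 + (1-p)*0.194827] = 0.103943
  V(1,0) = exp(-r*dt) * [p*0.000000 + (1-p)*0.001796] = 0.000943
  V(1,1) = exp(-r*dt) * [p*0.001796 + (1-p)*0.103943] = 0.055442
  V(0,0) = exp(-r*dt) * [p*0.000943 + (1-p)*0.055442] = 0.029565

Answer: Price = V(0,0) = 0.0296


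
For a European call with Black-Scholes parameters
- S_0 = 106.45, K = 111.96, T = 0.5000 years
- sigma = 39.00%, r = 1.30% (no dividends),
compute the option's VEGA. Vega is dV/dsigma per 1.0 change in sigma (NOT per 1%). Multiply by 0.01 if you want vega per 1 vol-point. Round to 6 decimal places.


Answer: Vega = 30.022022

Derivation:
d1 = -0.0215441777; d2 = -0.2973158223
phi(d1) = 0.3988497063; exp(-qT) = 1.0000000000; exp(-rT) = 0.9935210793
Vega = S * exp(-qT) * phi(d1) * sqrt(T) = 106.4500 * 1.0000000000 * 0.3988497063 * 0.7071067812 = 30.022022


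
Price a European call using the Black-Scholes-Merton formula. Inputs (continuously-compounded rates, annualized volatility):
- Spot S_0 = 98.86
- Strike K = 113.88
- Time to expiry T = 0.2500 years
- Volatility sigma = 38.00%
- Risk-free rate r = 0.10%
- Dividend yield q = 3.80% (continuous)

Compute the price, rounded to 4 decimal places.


Answer: Price = 2.4345

Derivation:
d1 = (ln(S/K) + (r - q + 0.5*sigma^2) * T) / (sigma * sqrt(T)) = -0.69810818
d2 = d1 - sigma * sqrt(T) = -0.88810818
exp(-rT) = 0.99975003; exp(-qT) = 0.99054498
C = S_0 * exp(-qT) * N(d1) - K * exp(-rT) * N(d2)
N(d1) = 0.24255477; N(d2) = 0.18724128
C = 98.8600 * 0.99054498 * 0.24255477 - 113.8800 * 0.99975003 * 0.18724128 = 2.4345


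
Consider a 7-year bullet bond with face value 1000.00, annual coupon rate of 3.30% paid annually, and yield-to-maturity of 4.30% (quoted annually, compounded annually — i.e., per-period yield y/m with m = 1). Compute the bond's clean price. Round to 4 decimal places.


Coupon per period c = face * coupon_rate / m = 33.000000
Periods per year m = 1; per-period yield y/m = 0.043000
Number of cashflows N = 7
Cashflows (t years, CF_t, discount factor 1/(1+y/m)^(m*t), PV):
  t = 1.0000: CF_t = 33.000000, DF = 0.958773, PV = 31.639501
  t = 2.0000: CF_t = 33.000000, DF = 0.919245, PV = 30.335092
  t = 3.0000: CF_t = 33.000000, DF = 0.881347, PV = 29.084461
  t = 4.0000: CF_t = 33.000000, DF = 0.845012, PV = 27.885389
  t = 5.0000: CF_t = 33.000000, DF = 0.810174, PV = 26.735752
  t = 6.0000: CF_t = 33.000000, DF = 0.776773, PV = 25.633511
  t = 7.0000: CF_t = 1033.000000, DF = 0.744749, PV = 769.325562
Price P = sum_t PV_t = 940.639267

Answer: Price = 940.6393


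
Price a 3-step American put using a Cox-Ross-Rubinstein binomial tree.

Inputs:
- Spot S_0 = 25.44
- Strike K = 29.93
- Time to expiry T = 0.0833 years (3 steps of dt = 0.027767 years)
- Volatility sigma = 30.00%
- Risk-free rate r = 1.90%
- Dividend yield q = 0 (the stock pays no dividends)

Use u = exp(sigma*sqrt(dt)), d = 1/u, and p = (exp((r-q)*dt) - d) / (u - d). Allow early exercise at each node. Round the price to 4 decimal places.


Answer: Price = V(0,0) = 4.4900

Derivation:
dt = T/N = 0.027767
u = exp(sigma*sqrt(dt)) = 1.051261; d = 1/u = 0.951239
p = (exp((r-q)*dt) - d) / (u - d) = 0.492781
Discount per step: exp(-r*dt) = 0.999473
Stock lattice S(k, i) with i counting down-moves:
  k=0: S(0,0) = 25.4400
  k=1: S(1,0) = 26.7441; S(1,1) = 24.1995
  k=2: S(2,0) = 28.1150; S(2,1) = 25.4400; S(2,2) = 23.0195
  k=3: S(3,0) = 29.5562; S(3,1) = 26.7441; S(3,2) = 24.1995; S(3,3) = 21.8971
Terminal payoffs V(N, i) = max(K - S_T, 0):
  V(3,0) = 0.373824; V(3,1) = 3.185931; V(3,2) = 5.730481; V(3,3) = 8.032932
Backward induction: V(k, i) = exp(-r*dt) * [p * V(k+1, i) + (1-p) * V(k+1, i+1)]; then take max(V_cont, immediate exercise) for American.
  V(2,0) = exp(-r*dt) * [p*0.373824 + (1-p)*3.185931] = 1.799228; exercise = 1.815014; V(2,0) = max -> 1.815014
  V(2,1) = exp(-r*dt) * [p*3.185931 + (1-p)*5.730481] = 4.474214; exercise = 4.490000; V(2,1) = max -> 4.490000
  V(2,2) = exp(-r*dt) * [p*5.730481 + (1-p)*8.032932] = 6.894690; exercise = 6.910476; V(2,2) = max -> 6.910476
  V(1,0) = exp(-r*dt) * [p*1.815014 + (1-p)*4.490000] = 3.170145; exercise = 3.185931; V(1,0) = max -> 3.185931
  V(1,1) = exp(-r*dt) * [p*4.490000 + (1-p)*6.910476] = 5.714696; exercise = 5.730481; V(1,1) = max -> 5.730481
  V(0,0) = exp(-r*dt) * [p*3.185931 + (1-p)*5.730481] = 4.474214; exercise = 4.490000; V(0,0) = max -> 4.490000


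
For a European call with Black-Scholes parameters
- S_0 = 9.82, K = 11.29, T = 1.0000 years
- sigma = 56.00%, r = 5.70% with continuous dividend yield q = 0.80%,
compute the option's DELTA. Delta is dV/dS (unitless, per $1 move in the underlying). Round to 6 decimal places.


Answer: Delta = 0.542765

Derivation:
d1 = 0.1183995432; d2 = -0.4416004568
phi(d1) = 0.3961557808; exp(-qT) = 0.9920319148; exp(-rT) = 0.9445940694
N(d1) = 0.5471244562
Delta = exp(-qT) * N(d1) = 0.9920319148 * 0.5471244562 = 0.542765


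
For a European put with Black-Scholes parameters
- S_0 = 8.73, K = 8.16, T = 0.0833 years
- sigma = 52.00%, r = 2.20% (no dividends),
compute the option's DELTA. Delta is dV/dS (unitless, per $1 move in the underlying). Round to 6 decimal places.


Answer: Delta = -0.295582

Derivation:
d1 = 0.5371495181; d2 = 0.3870684733
phi(d1) = 0.3453477718; exp(-qT) = 1.0000000000; exp(-rT) = 0.9981690782
N(-d1) = 0.2955821692
Delta = -exp(-qT) * N(-d1) = -1.0000000000 * 0.2955821692 = -0.295582
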